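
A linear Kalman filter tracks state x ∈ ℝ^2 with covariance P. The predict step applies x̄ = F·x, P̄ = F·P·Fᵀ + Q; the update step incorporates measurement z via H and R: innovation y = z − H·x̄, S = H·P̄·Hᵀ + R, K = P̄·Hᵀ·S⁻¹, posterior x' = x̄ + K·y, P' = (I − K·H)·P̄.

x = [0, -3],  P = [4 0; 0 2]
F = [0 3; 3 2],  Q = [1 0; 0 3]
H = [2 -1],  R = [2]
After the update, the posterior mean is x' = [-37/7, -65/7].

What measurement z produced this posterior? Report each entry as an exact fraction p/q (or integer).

x̄ = F·x = [-9, -6]
P̄ = F·P·Fᵀ + Q = [19 12; 12 47]
S = H·P̄·Hᵀ + R = [77]
K = P̄·Hᵀ·S⁻¹ = [26/77; -23/77]
x' − x̄ = [26/7, -23/7] = K·y
y = (KᵀK)⁻¹·Kᵀ·(x' − x̄) = [11]
z = y + H·x̄ = [11] + [-12] = [-1]

z = [-1]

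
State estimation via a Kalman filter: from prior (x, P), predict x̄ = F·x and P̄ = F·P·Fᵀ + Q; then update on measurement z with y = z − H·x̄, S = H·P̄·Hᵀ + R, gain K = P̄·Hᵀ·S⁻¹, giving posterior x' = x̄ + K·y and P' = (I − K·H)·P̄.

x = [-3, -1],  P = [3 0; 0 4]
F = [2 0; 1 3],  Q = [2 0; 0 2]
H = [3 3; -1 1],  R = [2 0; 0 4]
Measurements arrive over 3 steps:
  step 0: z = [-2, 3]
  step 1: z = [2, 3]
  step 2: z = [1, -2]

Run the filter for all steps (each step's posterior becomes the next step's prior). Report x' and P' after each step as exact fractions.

step 0: x̄ = F·x = [-6, -6]
step 0: P̄ = F·P·Fᵀ + Q = [14 6; 6 41]
step 0: y = z − H·x̄ = [34, 3]
step 0: S = H·P̄·Hᵀ + R = [605 81; 81 47]
step 0: K = P̄·Hᵀ·S⁻¹ = [1734/10937 -4850/10937; 1896/10937 4877/10937]
step 0: x' = x̄ + K·y = [-21216/10937, 13473/10937]
step 0: P' = (I − K·H)·P̄ = [10278/10937 -9122/10937; -9122/10937 10386/10937]
step 1: x̄ = F·x = [-42432/10937, 19203/10937]
step 1: P̄ = F·P·Fᵀ + Q = [62986/10937 -34176/10937; -34176/10937 70894/10937]
step 1: y = z − H·x̄ = [91561/10937, -28824/10937]
step 1: S = H·P̄·Hᵀ + R = [611626/10937 23724/10937; 23724/10937 245980/10937]
step 1: K = P̄·Hᵀ·S⁻¹ = [269328/1713049 -1405259/3426098; 21630/131773 108401/263546]
step 1: x' = x̄ + K·y = [-2539596/1713049, 269601/131773]
step 1: P' = (I − K·H)·P̄ = [1495035/1713049 -101191/131773; -101191/131773 115611/131773]
step 2: x̄ = F·x = [-5079192/1713049, 7974843/1713049]
step 2: P̄ = F·P·Fᵀ + Q = [9406238/1713049 -4902828/1713049; -4902828/1713049 10554722/1713049]
step 2: y = z − H·x̄ = [-6973904/1713049, -16480133/1713049]
step 2: S = H·P̄·Hᵀ + R = [94823834/1713049 3445452/1713049; 3445452/1713049 36618812/1713049]
step 2: K = P̄·Hᵀ·S⁻¹ = [39697476/252507737 -204808699/505015474; 41420202/252507737 205382941/505015474]
step 2: x' = x̄ + K·y = [149739599/505015474, 37920637/505015474]
step 2: P' = (I − K·H)·P̄ = [218041191/252507737 -191576207/252507737; -191576207/252507737 219189675/252507737]

step 0: x' = [-21216/10937, 13473/10937], P' = [10278/10937 -9122/10937; -9122/10937 10386/10937]
step 1: x' = [-2539596/1713049, 269601/131773], P' = [1495035/1713049 -101191/131773; -101191/131773 115611/131773]
step 2: x' = [149739599/505015474, 37920637/505015474], P' = [218041191/252507737 -191576207/252507737; -191576207/252507737 219189675/252507737]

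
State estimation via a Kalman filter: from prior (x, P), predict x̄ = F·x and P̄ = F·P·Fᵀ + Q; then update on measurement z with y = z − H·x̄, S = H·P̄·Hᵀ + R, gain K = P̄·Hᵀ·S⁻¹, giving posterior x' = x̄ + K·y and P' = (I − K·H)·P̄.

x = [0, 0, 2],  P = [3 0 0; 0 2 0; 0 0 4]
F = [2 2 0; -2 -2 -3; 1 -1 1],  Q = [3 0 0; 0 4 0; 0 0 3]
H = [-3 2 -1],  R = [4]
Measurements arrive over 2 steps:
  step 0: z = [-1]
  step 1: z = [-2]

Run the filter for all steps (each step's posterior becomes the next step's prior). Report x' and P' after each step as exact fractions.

step 0: x̄ = F·x = [0, -6, 2]
step 0: P̄ = F·P·Fᵀ + Q = [23 -20 2; -20 60 -14; 2 -14 12]
step 0: y = z − H·x̄ = [13]
step 0: S = H·P̄·Hᵀ + R = [771]
step 0: K = P̄·Hᵀ·S⁻¹ = [-37/257; 194/771; -46/771]
step 0: x' = x̄ + K·y = [-481/257, -2104/771, 944/771]
step 0: P' = (I − K·H)·P̄ = [1804/257 2038/257 -1188/257; 2038/257 8624/771 -1870/771; -1188/257 -1870/771 7136/771]
step 1: x̄ = F·x = [-7094/771, 4262/771, 535/257]
step 1: P̄ = F·P·Fᵀ + Q = [107369/771 -72452/771 -5764/257; -72452/771 107156/771 322/257; -5764/257 322/257 2623/257]
step 1: y = z − H·x̄ = [-29743/771]
step 1: S = H·P̄·Hᵀ + R = [2167706/771]
step 1: K = P̄·Hᵀ·S⁻¹ = [-449719/2167706; 215351/1083853; 45939/2167706]
step 1: x' = x̄ + K·y = [-2596257/2167706, -2316217/1083853, 2740343/2167706]
step 1: P' = (I − K·H)·P̄ = [39555443/2167706 23761503/1083853 -21821441/2167706; 23761503/1083853 30336246/1083853 -11473421/1083853; -21821441/2167706 -11473421/1083853 19386883/2167706]

step 0: x' = [-481/257, -2104/771, 944/771], P' = [1804/257 2038/257 -1188/257; 2038/257 8624/771 -1870/771; -1188/257 -1870/771 7136/771]
step 1: x' = [-2596257/2167706, -2316217/1083853, 2740343/2167706], P' = [39555443/2167706 23761503/1083853 -21821441/2167706; 23761503/1083853 30336246/1083853 -11473421/1083853; -21821441/2167706 -11473421/1083853 19386883/2167706]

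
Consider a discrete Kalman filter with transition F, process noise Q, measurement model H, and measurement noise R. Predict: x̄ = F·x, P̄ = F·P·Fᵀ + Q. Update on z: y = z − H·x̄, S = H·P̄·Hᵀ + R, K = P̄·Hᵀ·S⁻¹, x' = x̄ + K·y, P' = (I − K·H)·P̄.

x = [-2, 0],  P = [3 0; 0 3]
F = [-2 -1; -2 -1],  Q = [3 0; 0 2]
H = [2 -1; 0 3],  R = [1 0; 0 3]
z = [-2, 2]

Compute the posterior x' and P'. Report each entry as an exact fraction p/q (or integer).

x' = [-200/351, 724/1053]
P' = [38/117 59/351; 59/351 341/1053]

x̄ = F·x = [4, 4]
P̄ = F·P·Fᵀ + Q = [18 15; 15 17]
y = z − H·x̄ = [-6, -10]
S = H·P̄·Hᵀ + R = [30 39; 39 156]
K = P̄·Hᵀ·S⁻¹ = [13/27 59/351; 1/81 341/1053]
x' = x̄ + K·y = [-200/351, 724/1053]
P' = (I − K·H)·P̄ = [38/117 59/351; 59/351 341/1053]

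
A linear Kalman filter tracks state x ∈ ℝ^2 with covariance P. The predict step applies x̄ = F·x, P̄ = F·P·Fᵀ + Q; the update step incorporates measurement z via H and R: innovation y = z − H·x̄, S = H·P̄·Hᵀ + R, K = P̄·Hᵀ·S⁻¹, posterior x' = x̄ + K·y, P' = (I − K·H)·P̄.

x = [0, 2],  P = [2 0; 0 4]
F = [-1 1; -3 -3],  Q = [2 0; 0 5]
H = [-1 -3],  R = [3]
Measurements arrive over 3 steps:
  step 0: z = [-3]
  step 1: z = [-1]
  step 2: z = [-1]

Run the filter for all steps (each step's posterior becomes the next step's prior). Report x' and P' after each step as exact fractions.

step 0: x̄ = F·x = [2, -6]
step 0: P̄ = F·P·Fᵀ + Q = [8 -6; -6 59]
step 0: y = z − H·x̄ = [-19]
step 0: S = H·P̄·Hᵀ + R = [506]
step 0: K = P̄·Hᵀ·S⁻¹ = [5/253; -171/506]
step 0: x' = x̄ + K·y = [411/253, 213/506]
step 0: P' = (I − K·H)·P̄ = [1974/253 -663/253; -663/253 613/506]
step 1: x̄ = F·x = [-609/506, -135/22]
step 1: P̄ = F·P·Fᵀ + Q = [8225/506 435/22; 435/22 857/22]
step 1: y = z − H·x̄ = [-5215/253]
step 1: S = H·P̄·Hᵀ + R = [123586/253]
step 1: K = P̄·Hᵀ·S⁻¹ = [-9560/61793; -34569/123586]
step 1: x' = x̄ + K·y = [245371/123586, -22905/61793]
step 1: P' = (I − K·H)·P̄ = [563925/123586 -168855/123586; -168855/123586 45427/61793]
step 2: x̄ = F·x = [-291181/123586, -591/122]
step 2: P̄ = F·P·Fᵀ + Q = [1239661/123586 1401/122; 1401/122 3427/122]
step 2: y = z − H·x̄ = [-1105408/61793]
step 2: S = H·P̄·Hᵀ + R = [20684828/61793]
step 2: K = P̄·Hᵀ·S⁻¹ = [-1374325/10342414; -5916933/20684828]
step 2: x' = x̄ + K·y = [217381/10342414, 2822307/10342414]
step 2: P' = (I − K·H)·P̄ = [42610089/10342414 -6414519/5171207; -6414519/5171207 14469625/20684828]

step 0: x' = [411/253, 213/506], P' = [1974/253 -663/253; -663/253 613/506]
step 1: x' = [245371/123586, -22905/61793], P' = [563925/123586 -168855/123586; -168855/123586 45427/61793]
step 2: x' = [217381/10342414, 2822307/10342414], P' = [42610089/10342414 -6414519/5171207; -6414519/5171207 14469625/20684828]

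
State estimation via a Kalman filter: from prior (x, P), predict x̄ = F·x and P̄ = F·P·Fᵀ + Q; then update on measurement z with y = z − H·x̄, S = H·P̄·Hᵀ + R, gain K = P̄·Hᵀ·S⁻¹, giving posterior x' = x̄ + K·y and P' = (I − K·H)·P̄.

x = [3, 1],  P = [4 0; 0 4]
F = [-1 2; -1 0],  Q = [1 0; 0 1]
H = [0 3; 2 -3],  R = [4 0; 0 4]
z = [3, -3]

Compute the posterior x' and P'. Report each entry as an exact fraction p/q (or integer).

x̄ = F·x = [-1, -3]
P̄ = F·P·Fᵀ + Q = [21 4; 4 5]
y = z − H·x̄ = [12, -10]
S = H·P̄·Hᵀ + R = [49 -21; -21 85]
K = P̄·Hᵀ·S⁻¹ = [825/1862 123/266; 282/931 -1/133]
x' = x̄ + K·y = [-286/931, 661/931]
P' = (I − K·H)·P̄ = [1686/931 550/931; 550/931 376/931]

x' = [-286/931, 661/931]
P' = [1686/931 550/931; 550/931 376/931]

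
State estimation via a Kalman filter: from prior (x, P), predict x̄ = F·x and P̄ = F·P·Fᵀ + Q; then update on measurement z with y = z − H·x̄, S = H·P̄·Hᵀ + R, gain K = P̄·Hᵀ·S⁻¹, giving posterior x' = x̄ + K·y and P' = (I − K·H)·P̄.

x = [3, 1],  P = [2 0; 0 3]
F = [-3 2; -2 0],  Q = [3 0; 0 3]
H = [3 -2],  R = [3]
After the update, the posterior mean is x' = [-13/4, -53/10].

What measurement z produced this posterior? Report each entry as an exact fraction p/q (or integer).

z = [1]

x̄ = F·x = [-7, -6]
P̄ = F·P·Fᵀ + Q = [33 12; 12 11]
S = H·P̄·Hᵀ + R = [200]
K = P̄·Hᵀ·S⁻¹ = [3/8; 7/100]
x' − x̄ = [15/4, 7/10] = K·y
y = (KᵀK)⁻¹·Kᵀ·(x' − x̄) = [10]
z = y + H·x̄ = [10] + [-9] = [1]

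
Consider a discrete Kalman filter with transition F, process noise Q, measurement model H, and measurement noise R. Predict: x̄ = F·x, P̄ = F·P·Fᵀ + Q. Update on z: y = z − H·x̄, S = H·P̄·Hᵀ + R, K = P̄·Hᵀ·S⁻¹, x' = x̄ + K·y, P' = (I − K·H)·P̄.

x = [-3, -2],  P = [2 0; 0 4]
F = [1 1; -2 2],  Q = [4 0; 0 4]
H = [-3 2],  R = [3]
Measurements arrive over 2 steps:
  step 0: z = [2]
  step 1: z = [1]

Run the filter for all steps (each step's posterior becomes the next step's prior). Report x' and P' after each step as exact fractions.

step 0: x' = [-411/157, -434/157], P' = [1086/157 1596/157; 1596/157 2460/157]
step 1: x' = [15871/41965, 48218/41965], P' = [213298/41965 295044/41965; 295044/41965 436332/41965]

step 0: x̄ = F·x = [-5, 2]
step 0: P̄ = F·P·Fᵀ + Q = [10 4; 4 28]
step 0: y = z − H·x̄ = [-17]
step 0: S = H·P̄·Hᵀ + R = [157]
step 0: K = P̄·Hᵀ·S⁻¹ = [-22/157; 44/157]
step 0: x' = x̄ + K·y = [-411/157, -434/157]
step 0: P' = (I − K·H)·P̄ = [1086/157 1596/157; 1596/157 2460/157]
step 1: x̄ = F·x = [-845/157, -46/157]
step 1: P̄ = F·P·Fᵀ + Q = [7366/157 2748/157; 2748/157 2044/157]
step 1: y = z − H·x̄ = [-2286/157]
step 1: S = H·P̄·Hᵀ + R = [41965/157]
step 1: K = P̄·Hᵀ·S⁻¹ = [-16602/41965; -4156/41965]
step 1: x' = x̄ + K·y = [15871/41965, 48218/41965]
step 1: P' = (I − K·H)·P̄ = [213298/41965 295044/41965; 295044/41965 436332/41965]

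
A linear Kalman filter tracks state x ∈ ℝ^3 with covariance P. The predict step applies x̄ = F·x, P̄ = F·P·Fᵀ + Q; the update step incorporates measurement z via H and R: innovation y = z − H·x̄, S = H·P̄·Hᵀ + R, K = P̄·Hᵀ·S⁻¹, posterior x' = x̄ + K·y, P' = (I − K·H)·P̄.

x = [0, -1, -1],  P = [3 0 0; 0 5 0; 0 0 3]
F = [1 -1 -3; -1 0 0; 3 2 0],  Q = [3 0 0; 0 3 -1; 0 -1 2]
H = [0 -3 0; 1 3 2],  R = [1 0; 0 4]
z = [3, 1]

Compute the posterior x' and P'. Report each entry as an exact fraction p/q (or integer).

x' = [2419/535, -1576/1605, -466/1605]
P' = [17333/535 -21/535 -1691/107; -21/535 35/321 -233/1605; -1691/107 -233/1605 14326/1605]

x̄ = F·x = [4, 0, -2]
P̄ = F·P·Fᵀ + Q = [38 -3 -1; -3 6 -10; -1 -10 49]
y = z − H·x̄ = [3, 1]
S = H·P̄·Hᵀ + R = [55 15; 15 150]
K = P̄·Hᵀ·S⁻¹ = [63/535 18/107; -35/107 -1/1605; 233/535 647/1605]
x' = x̄ + K·y = [2419/535, -1576/1605, -466/1605]
P' = (I − K·H)·P̄ = [17333/535 -21/535 -1691/107; -21/535 35/321 -233/1605; -1691/107 -233/1605 14326/1605]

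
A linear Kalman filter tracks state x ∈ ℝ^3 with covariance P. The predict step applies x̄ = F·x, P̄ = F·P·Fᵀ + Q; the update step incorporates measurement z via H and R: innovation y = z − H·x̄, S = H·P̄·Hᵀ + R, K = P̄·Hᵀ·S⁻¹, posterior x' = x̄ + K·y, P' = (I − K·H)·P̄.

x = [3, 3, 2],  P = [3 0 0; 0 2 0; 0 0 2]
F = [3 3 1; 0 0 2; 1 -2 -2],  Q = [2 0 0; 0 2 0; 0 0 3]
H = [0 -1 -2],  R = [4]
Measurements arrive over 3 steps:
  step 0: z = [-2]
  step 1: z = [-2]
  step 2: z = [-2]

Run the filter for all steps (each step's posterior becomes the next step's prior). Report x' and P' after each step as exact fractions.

step 0: x̄ = F·x = [20, 4, -7]
step 0: P̄ = F·P·Fᵀ + Q = [49 4 -7; 4 10 -8; -7 -8 22]
step 0: y = z − H·x̄ = [-12]
step 0: S = H·P̄·Hᵀ + R = [70]
step 0: K = P̄·Hᵀ·S⁻¹ = [1/7; 3/35; -18/35]
step 0: x' = x̄ + K·y = [128/7, 104/35, -29/35]
step 0: P' = (I − K·H)·P̄ = [333/7 22/7 -13/7; 22/7 332/35 -172/35; -13/7 -172/35 122/35]
step 1: x̄ = F·x = [2203/35, -58/35, 14]
step 1: P̄ = F·P·Fᵀ + Q = [18723/35 -1178/35 118; -1178/35 558/35 2; 118 2 58]
step 1: y = z − H·x̄ = [852/35]
step 1: S = H·P̄·Hᵀ + R = [9098/35]
step 1: K = P̄·Hᵀ·S⁻¹ = [-3541/4549; -349/4549; -2065/4549]
step 1: x' = x̄ + K·y = [200129/4549, -16034/4549, 13418/4549]
step 1: P' = (I − K·H)·P̄ = [1716959/4549 -223724/4549 118944/4549; -223724/4549 65564/4549 -32084/4549; 118944/4549 -32084/4549 20172/4549]
step 2: x̄ = F·x = [565703/4549, 26836/4549, 205361/4549]
step 2: P̄ = F·P·Fᵀ + Q = [12566105/4549 561504/4549 5050273/4549; 561504/4549 89786/4549 285536/4549; 5050273/4549 285536/4549 2235998/4549]
step 2: y = z − H·x̄ = [428460/4549]
step 2: S = H·P̄·Hᵀ + R = [10194118/4549]
step 2: K = P̄·Hᵀ·S⁻¹ = [-5331025/5097059; -1767/27257; -2378766/5097059]
step 2: x' = x̄ + K·y = [131741173/5097059, -5632/27257, 6052111/5097059]
step 2: P' = (I − K·H)·P̄ = [1585078805/5097059 -777078/27257 83318843/5097059; -777078/27257 281284/27257 -137108/27257; 83318843/5097059 -137108/27257 17577130/5097059]

step 0: x' = [128/7, 104/35, -29/35], P' = [333/7 22/7 -13/7; 22/7 332/35 -172/35; -13/7 -172/35 122/35]
step 1: x' = [200129/4549, -16034/4549, 13418/4549], P' = [1716959/4549 -223724/4549 118944/4549; -223724/4549 65564/4549 -32084/4549; 118944/4549 -32084/4549 20172/4549]
step 2: x' = [131741173/5097059, -5632/27257, 6052111/5097059], P' = [1585078805/5097059 -777078/27257 83318843/5097059; -777078/27257 281284/27257 -137108/27257; 83318843/5097059 -137108/27257 17577130/5097059]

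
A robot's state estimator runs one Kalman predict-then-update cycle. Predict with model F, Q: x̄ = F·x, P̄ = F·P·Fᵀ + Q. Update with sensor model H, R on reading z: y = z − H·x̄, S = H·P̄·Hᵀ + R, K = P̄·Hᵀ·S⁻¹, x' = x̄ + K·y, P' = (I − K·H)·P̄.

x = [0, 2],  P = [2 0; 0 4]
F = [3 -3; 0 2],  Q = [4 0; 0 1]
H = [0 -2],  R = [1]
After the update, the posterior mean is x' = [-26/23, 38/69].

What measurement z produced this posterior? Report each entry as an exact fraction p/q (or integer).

z = [-1]

x̄ = F·x = [-6, 4]
P̄ = F·P·Fᵀ + Q = [58 -24; -24 17]
S = H·P̄·Hᵀ + R = [69]
K = P̄·Hᵀ·S⁻¹ = [16/23; -34/69]
x' − x̄ = [112/23, -238/69] = K·y
y = (KᵀK)⁻¹·Kᵀ·(x' − x̄) = [7]
z = y + H·x̄ = [7] + [-8] = [-1]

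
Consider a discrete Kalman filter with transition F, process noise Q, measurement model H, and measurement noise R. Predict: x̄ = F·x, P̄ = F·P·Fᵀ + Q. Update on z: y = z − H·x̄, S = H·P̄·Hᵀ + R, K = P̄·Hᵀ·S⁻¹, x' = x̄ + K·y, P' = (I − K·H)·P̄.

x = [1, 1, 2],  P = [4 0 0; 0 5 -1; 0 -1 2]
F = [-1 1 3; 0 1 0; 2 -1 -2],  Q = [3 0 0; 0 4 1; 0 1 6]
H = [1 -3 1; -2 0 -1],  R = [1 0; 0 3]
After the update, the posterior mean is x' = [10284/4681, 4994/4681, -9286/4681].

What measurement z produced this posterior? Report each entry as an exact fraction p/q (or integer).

z = [-3, -2]

x̄ = F·x = [6, 1, -3]
P̄ = F·P·Fᵀ + Q = [24 2 -20; 2 9 -2; -20 -2 31]
S = H·P̄·Hᵀ + R = [97 -13; -13 50]
K = P̄·Hᵀ·S⁻¹ = [-464/4681 -2742/4681; -1376/4681 -545/4681; 967/4681 1094/4681]
x' − x̄ = [-17802/4681, 313/4681, 4757/4681] = K·y
y = (KᵀK)⁻¹·Kᵀ·(x' − x̄) = [-3, 7]
z = y + H·x̄ = [-3, 7] + [0, -9] = [-3, -2]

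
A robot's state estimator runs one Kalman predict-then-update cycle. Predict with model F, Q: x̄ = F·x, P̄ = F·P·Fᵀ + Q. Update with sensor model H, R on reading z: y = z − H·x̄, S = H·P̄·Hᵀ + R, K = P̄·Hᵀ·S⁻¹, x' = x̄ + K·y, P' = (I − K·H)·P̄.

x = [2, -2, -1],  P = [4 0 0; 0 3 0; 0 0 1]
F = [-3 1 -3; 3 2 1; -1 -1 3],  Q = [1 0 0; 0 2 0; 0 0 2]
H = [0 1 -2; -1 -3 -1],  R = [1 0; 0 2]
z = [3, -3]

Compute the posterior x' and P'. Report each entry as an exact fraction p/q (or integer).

x̄ = F·x = [-5, 1, -3]
P̄ = F·P·Fᵀ + Q = [49 -33 0; -33 51 -15; 0 -15 18]
y = z − H·x̄ = [-4, -8]
S = H·P̄·Hᵀ + R = [184 -159; -159 240]
K = P̄·Hᵀ·S⁻¹ = [10/6293 3953/18879; 915/6293 -2147/6293; -2649/6293 -1047/6293]
x' = x̄ + K·y = [-4069/609, 639/203, 3/203]
P' = (I − K·H)·P̄ = [728411/18879 -70124/6293 -35067/6293; -70124/6293 21393/6293 10239/6293; -35067/6293 10239/6293 6444/6293]

x' = [-4069/609, 639/203, 3/203]
P' = [728411/18879 -70124/6293 -35067/6293; -70124/6293 21393/6293 10239/6293; -35067/6293 10239/6293 6444/6293]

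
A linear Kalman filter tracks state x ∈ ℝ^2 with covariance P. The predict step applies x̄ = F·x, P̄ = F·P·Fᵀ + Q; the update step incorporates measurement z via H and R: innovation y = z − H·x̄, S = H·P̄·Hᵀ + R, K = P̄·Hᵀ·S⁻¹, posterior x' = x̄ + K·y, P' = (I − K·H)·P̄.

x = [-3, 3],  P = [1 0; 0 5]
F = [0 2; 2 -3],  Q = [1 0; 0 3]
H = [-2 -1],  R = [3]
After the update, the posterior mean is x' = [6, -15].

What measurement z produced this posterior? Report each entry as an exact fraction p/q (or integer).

z = [3]

x̄ = F·x = [6, -15]
P̄ = F·P·Fᵀ + Q = [21 -30; -30 52]
S = H·P̄·Hᵀ + R = [19]
K = P̄·Hᵀ·S⁻¹ = [-12/19; 8/19]
x' − x̄ = [0, 0] = K·y
y = (KᵀK)⁻¹·Kᵀ·(x' − x̄) = [0]
z = y + H·x̄ = [0] + [3] = [3]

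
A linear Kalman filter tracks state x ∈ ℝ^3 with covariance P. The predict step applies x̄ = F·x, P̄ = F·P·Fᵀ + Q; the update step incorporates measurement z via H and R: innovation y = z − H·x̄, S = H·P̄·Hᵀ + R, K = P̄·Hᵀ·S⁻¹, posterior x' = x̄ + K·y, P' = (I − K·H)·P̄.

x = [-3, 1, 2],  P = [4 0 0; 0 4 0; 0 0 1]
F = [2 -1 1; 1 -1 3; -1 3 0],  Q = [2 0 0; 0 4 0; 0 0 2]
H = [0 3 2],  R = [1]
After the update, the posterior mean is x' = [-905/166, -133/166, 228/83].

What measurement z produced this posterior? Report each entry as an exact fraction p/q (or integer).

x̄ = F·x = [-5, 2, 6]
P̄ = F·P·Fᵀ + Q = [23 15 -20; 15 21 -16; -20 -16 42]
S = H·P̄·Hᵀ + R = [166]
K = P̄·Hᵀ·S⁻¹ = [5/166; 31/166; 18/83]
x' − x̄ = [-75/166, -465/166, -270/83] = K·y
y = (KᵀK)⁻¹·Kᵀ·(x' − x̄) = [-15]
z = y + H·x̄ = [-15] + [18] = [3]

z = [3]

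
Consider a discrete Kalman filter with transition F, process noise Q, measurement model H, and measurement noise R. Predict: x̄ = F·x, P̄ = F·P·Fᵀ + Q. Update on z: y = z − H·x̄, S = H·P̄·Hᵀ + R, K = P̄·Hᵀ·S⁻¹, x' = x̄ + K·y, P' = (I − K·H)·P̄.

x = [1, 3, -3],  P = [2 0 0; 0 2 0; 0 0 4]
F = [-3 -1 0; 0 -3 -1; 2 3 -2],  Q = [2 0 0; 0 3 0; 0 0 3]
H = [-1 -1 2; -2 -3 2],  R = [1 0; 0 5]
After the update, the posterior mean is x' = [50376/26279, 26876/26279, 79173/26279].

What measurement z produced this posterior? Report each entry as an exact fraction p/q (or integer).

z = [3, -1]

x̄ = F·x = [-6, -6, 17]
P̄ = F·P·Fᵀ + Q = [22 6 -18; 6 25 -10; -18 -10 45]
S = H·P̄·Hᵀ + R = [352 517; 517 834]
K = P̄·Hᵀ·S⁻¹ = [-2710/26279 -128/2389; 12785/26279 -1027/2389; 17760/26279 -554/2389]
x' − x̄ = [208050/26279, 184550/26279, -367570/26279] = K·y
y = (KᵀK)⁻¹·Kᵀ·(x' − x̄) = [-43, -65]
z = y + H·x̄ = [-43, -65] + [46, 64] = [3, -1]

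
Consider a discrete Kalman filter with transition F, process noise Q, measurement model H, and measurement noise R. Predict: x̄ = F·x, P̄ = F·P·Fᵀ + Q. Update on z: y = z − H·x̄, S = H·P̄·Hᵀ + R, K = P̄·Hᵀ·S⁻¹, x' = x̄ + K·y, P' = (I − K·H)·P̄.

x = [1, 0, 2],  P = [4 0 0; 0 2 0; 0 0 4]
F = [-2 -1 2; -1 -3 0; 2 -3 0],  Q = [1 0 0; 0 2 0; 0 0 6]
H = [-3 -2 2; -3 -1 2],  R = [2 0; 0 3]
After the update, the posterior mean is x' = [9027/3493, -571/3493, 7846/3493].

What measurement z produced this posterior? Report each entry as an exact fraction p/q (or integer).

x̄ = F·x = [2, -1, 2]
P̄ = F·P·Fᵀ + Q = [35 14 -10; 14 24 10; -10 10 40]
S = H·P̄·Hᵀ + R = [781 709; 709 666]
K = P̄·Hᵀ·S⁻¹ = [-3347/17465 -82/17465; -14006/17465 13704/17465; -2192/3493 2858/3493]
x' − x̄ = [2041/3493, 2922/3493, 860/3493] = K·y
y = (KᵀK)⁻¹·Kᵀ·(x' − x̄) = [-3, -2]
z = y + H·x̄ = [-3, -2] + [0, -1] = [-3, -3]

z = [-3, -3]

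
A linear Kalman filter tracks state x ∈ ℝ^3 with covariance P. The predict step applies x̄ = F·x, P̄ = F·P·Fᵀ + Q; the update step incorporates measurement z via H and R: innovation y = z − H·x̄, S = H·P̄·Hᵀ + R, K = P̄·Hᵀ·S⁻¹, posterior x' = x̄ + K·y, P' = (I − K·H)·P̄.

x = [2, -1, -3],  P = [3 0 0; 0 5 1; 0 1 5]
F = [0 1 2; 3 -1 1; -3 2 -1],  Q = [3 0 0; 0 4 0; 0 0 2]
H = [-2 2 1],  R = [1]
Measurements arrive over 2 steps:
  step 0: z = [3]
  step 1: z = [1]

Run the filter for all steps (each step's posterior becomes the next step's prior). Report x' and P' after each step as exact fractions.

step 0: x̄ = F·x = [-7, 4, -5]
step 0: P̄ = F·P·Fᵀ + Q = [32 4 3; 4 39 -39; 3 -39 50]
step 0: y = z − H·x̄ = [-14]
step 0: S = H·P̄·Hᵀ + R = [135]
step 0: K = P̄·Hᵀ·S⁻¹ = [-53/135; 31/135; -34/135]
step 0: x' = x̄ + K·y = [-203/135, 106/135, -199/135]
step 0: P' = (I − K·H)·P̄ = [1511/135 2183/135 -1397/135; 2183/135 4304/135 -4211/135; -1397/135 -4211/135 5594/135]
step 1: x̄ = F·x = [-292/135, -914/135, 68/9]
step 1: P̄ = F·P·Fᵀ + Q = [10241/135 9262/135 -892/9; 9262/135 10979/135 -827/9; -892/9 -827/9 421/3]
step 1: y = z − H·x̄ = [359/135]
step 1: S = H·P̄·Hᵀ + R = [33764/135]
step 1: K = P̄·Hᵀ·S⁻¹ = [-7669/16882; -8971/33764; 20895/33764]
step 1: x' = x̄ + K·y = [-56909/16882, -252451/33764, 310671/33764]
step 1: P' = (I − K·H)·P̄ = [204672/8441 648611/16882 -486203/16882; 648611/16882 2149749/33764 -1714025/33764; -486203/16882 -1714025/33764 1504133/33764]

step 0: x' = [-203/135, 106/135, -199/135], P' = [1511/135 2183/135 -1397/135; 2183/135 4304/135 -4211/135; -1397/135 -4211/135 5594/135]
step 1: x' = [-56909/16882, -252451/33764, 310671/33764], P' = [204672/8441 648611/16882 -486203/16882; 648611/16882 2149749/33764 -1714025/33764; -486203/16882 -1714025/33764 1504133/33764]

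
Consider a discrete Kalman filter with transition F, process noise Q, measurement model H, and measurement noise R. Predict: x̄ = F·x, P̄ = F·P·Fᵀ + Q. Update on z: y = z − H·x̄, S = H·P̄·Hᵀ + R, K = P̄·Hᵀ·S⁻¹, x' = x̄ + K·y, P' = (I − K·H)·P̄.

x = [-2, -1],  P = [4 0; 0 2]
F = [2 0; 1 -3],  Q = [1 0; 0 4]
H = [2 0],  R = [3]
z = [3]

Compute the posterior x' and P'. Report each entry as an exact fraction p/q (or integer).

x' = [90/71, 247/71]
P' = [51/71 24/71; 24/71 1590/71]

x̄ = F·x = [-4, 1]
P̄ = F·P·Fᵀ + Q = [17 8; 8 26]
y = z − H·x̄ = [11]
S = H·P̄·Hᵀ + R = [71]
K = P̄·Hᵀ·S⁻¹ = [34/71; 16/71]
x' = x̄ + K·y = [90/71, 247/71]
P' = (I − K·H)·P̄ = [51/71 24/71; 24/71 1590/71]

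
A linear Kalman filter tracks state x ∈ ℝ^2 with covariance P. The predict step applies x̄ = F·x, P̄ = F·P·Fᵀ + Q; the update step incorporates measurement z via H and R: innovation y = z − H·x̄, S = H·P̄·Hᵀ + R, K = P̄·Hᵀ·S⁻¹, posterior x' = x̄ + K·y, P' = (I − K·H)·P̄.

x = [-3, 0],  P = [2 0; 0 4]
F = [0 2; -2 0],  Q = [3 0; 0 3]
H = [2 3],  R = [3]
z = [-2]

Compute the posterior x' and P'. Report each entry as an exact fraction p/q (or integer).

x̄ = F·x = [0, 6]
P̄ = F·P·Fᵀ + Q = [19 0; 0 11]
y = z − H·x̄ = [-20]
S = H·P̄·Hᵀ + R = [178]
K = P̄·Hᵀ·S⁻¹ = [19/89; 33/178]
x' = x̄ + K·y = [-380/89, 204/89]
P' = (I − K·H)·P̄ = [969/89 -627/89; -627/89 869/178]

x' = [-380/89, 204/89]
P' = [969/89 -627/89; -627/89 869/178]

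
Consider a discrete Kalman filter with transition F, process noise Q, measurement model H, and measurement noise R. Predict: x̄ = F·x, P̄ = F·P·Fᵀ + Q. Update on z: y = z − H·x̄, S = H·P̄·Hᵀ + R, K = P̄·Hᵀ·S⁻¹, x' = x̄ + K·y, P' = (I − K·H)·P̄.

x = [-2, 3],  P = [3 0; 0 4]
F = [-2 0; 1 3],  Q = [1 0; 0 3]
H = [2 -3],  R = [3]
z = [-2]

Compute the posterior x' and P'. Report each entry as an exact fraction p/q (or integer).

x̄ = F·x = [4, 7]
P̄ = F·P·Fᵀ + Q = [13 -6; -6 42]
y = z − H·x̄ = [11]
S = H·P̄·Hᵀ + R = [505]
K = P̄·Hᵀ·S⁻¹ = [44/505; -138/505]
x' = x̄ + K·y = [2504/505, 2017/505]
P' = (I − K·H)·P̄ = [4629/505 3042/505; 3042/505 2166/505]

x' = [2504/505, 2017/505]
P' = [4629/505 3042/505; 3042/505 2166/505]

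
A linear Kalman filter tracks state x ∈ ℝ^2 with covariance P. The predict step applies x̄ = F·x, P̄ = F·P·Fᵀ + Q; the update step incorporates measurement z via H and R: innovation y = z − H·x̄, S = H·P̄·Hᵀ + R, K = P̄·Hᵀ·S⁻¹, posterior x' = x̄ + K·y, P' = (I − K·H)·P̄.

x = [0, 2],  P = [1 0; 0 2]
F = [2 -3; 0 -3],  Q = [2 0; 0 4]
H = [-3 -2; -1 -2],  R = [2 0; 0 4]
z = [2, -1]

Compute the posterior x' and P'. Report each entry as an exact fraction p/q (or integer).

x' = [-657/715, 669/1430]
P' = [636/715 -696/715; -696/715 991/715]

x̄ = F·x = [-6, -6]
P̄ = F·P·Fᵀ + Q = [24 18; 18 22]
y = z − H·x̄ = [-28, -19]
S = H·P̄·Hᵀ + R = [522 304; 304 188]
K = P̄·Hᵀ·S⁻¹ = [-258/715 189/715; 53/715 -643/1430]
x' = x̄ + K·y = [-657/715, 669/1430]
P' = (I − K·H)·P̄ = [636/715 -696/715; -696/715 991/715]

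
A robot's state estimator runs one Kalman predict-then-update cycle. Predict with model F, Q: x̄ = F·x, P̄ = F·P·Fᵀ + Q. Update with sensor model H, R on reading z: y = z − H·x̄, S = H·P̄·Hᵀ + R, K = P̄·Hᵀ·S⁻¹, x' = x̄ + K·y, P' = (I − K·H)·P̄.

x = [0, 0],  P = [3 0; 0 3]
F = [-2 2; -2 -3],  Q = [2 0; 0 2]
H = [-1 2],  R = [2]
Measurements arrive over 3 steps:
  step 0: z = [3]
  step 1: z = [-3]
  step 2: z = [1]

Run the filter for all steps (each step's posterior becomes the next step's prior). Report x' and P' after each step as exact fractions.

step 0: x̄ = F·x = [0, 0]
step 0: P̄ = F·P·Fᵀ + Q = [26 -6; -6 41]
step 0: y = z − H·x̄ = [3]
step 0: S = H·P̄·Hᵀ + R = [216]
step 0: K = P̄·Hᵀ·S⁻¹ = [-19/108; 11/27]
step 0: x' = x̄ + K·y = [-19/36, 11/9]
step 0: P' = (I − K·H)·P̄ = [1043/54 256/27; 256/27 139/27]
step 1: x̄ = F·x = [7/2, -47/18]
step 1: P̄ = F·P·Fᵀ + Q = [24 196/3; 196/3 6463/27]
step 1: y = z − H·x̄ = [103/18]
step 1: S = H·P̄·Hᵀ + R = [19498/27]
step 1: K = P̄·Hᵀ·S⁻¹ = [1440/9749; 5581/9749]
step 1: x' = x̄ + K·y = [84723/19498, 6480/9749]
step 1: P' = (I − K·H)·P̄ = [80376/9749 41628/9749; 41628/9749 26395/9749]
step 2: x̄ = F·x = [-71763/9749, -104163/9749]
step 2: P̄ = F·P·Fᵀ + Q = [113558/9749 246390/9749; 246390/9749 1078093/9749]
step 2: y = z − H·x̄ = [146312/9749]
step 2: S = H·P̄·Hᵀ + R = [3459868/9749]
step 2: K = P̄·Hᵀ·S⁻¹ = [189611/1729934; 477449/864967]
step 2: x' = x̄ + K·y = [-4944245/864967, -2076217/864967]
step 2: P' = (I − K·H)·P̄ = [6387485/864967 3288548/864967; 3288548/864967 2121723/864967]

step 0: x' = [-19/36, 11/9], P' = [1043/54 256/27; 256/27 139/27]
step 1: x' = [84723/19498, 6480/9749], P' = [80376/9749 41628/9749; 41628/9749 26395/9749]
step 2: x' = [-4944245/864967, -2076217/864967], P' = [6387485/864967 3288548/864967; 3288548/864967 2121723/864967]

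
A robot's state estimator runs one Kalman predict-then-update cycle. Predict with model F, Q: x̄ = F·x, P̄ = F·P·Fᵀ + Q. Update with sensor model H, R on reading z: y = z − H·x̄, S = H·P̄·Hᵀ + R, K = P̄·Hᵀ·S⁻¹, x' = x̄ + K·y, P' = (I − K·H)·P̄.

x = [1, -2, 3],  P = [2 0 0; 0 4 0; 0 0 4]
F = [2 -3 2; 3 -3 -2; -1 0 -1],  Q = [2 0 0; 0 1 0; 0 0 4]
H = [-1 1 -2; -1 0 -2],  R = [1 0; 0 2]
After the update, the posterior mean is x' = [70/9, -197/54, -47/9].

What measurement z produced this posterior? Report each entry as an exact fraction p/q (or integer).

x̄ = F·x = [14, 3, -4]
P̄ = F·P·Fᵀ + Q = [62 32 -12; 32 71 2; -12 2 10]
S = H·P̄·Hᵀ + R = [54 18; 18 56]
K = P̄·Hᵀ·S⁻¹ = [29/225 -18/25; 652/675 -143/150; -16/225 -3/25]
x' − x̄ = [-56/9, -359/54, -11/9] = K·y
y = (KᵀK)⁻¹·Kᵀ·(x' − x̄) = [2, 9]
z = y + H·x̄ = [2, 9] + [-3, -6] = [-1, 3]

z = [-1, 3]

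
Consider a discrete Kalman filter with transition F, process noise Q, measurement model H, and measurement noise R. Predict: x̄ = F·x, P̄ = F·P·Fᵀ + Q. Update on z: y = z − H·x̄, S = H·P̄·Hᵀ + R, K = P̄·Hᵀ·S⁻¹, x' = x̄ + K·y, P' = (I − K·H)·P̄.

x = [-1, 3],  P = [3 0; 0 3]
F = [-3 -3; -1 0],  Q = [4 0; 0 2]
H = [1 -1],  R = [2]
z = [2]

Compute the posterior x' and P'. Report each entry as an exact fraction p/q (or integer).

x̄ = F·x = [-6, 1]
P̄ = F·P·Fᵀ + Q = [58 9; 9 5]
y = z − H·x̄ = [9]
S = H·P̄·Hᵀ + R = [47]
K = P̄·Hᵀ·S⁻¹ = [49/47; 4/47]
x' = x̄ + K·y = [159/47, 83/47]
P' = (I − K·H)·P̄ = [325/47 227/47; 227/47 219/47]

x' = [159/47, 83/47]
P' = [325/47 227/47; 227/47 219/47]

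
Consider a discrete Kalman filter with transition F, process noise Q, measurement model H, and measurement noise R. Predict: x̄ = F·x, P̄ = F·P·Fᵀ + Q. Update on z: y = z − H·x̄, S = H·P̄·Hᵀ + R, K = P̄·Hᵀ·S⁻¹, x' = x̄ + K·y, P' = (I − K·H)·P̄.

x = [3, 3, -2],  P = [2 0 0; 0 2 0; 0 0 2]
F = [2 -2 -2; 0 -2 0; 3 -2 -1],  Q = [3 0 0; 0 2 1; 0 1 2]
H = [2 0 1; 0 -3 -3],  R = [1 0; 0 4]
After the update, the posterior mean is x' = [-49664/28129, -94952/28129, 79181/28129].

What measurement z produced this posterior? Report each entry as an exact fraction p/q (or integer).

x̄ = F·x = [4, -6, 5]
P̄ = F·P·Fᵀ + Q = [27 8 24; 8 10 9; 24 9 30]
S = H·P̄·Hᵀ + R = [235 -309; -309 526]
K = P̄·Hᵀ·S⁻¹ = [11364/28129 1542/28129; -4463/28129 -5670/28129; 4875/28129 -3393/28129]
x' − x̄ = [-162180/28129, 73822/28129, -61464/28129] = K·y
y = (KᵀK)⁻¹·Kᵀ·(x' − x̄) = [-14, -2]
z = y + H·x̄ = [-14, -2] + [13, 3] = [-1, 1]

z = [-1, 1]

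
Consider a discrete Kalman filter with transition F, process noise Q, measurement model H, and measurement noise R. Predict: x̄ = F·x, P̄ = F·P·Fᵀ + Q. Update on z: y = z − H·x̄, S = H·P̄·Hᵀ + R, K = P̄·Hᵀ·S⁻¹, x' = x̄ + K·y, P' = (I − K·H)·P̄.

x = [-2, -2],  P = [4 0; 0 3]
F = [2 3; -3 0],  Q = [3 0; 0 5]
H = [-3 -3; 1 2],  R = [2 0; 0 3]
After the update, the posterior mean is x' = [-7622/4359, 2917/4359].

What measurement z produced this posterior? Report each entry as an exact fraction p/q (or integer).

x̄ = F·x = [-10, 6]
P̄ = F·P·Fᵀ + Q = [46 -24; -24 41]
S = H·P̄·Hᵀ + R = [353 -168; -168 117]
K = P̄·Hᵀ·S⁻¹ = [-2686/4359 -11794/13077; 1259/4359 11906/13077]
x' − x̄ = [35968/4359, -23237/4359] = K·y
y = (KᵀK)⁻¹·Kᵀ·(x' − x̄) = [-9, -3]
z = y + H·x̄ = [-9, -3] + [12, 2] = [3, -1]

z = [3, -1]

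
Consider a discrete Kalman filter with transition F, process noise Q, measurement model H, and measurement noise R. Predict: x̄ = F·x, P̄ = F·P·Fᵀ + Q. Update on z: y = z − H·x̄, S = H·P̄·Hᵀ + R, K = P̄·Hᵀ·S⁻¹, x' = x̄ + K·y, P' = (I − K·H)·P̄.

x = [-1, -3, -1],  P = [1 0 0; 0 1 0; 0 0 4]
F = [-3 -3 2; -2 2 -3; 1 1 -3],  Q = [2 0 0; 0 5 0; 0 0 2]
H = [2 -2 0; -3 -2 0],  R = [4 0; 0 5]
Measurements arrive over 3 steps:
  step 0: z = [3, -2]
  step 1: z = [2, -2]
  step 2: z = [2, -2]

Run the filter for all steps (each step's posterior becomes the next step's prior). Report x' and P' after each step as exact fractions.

step 0: x̄ = F·x = [10, -1, -1]
step 0: P̄ = F·P·Fᵀ + Q = [36 -24 -30; -24 49 36; -30 36 40]
step 0: y = z − H·x̄ = [-19, 26]
step 0: S = H·P̄·Hᵀ + R = [536 -68; -68 237]
step 0: K = P̄·Hᵀ·S⁻¹ = [3045/15301 -3000/15301; -18185/61204 -2983/15301; -7515/30602 84/15301]
step 0: x' = x̄ + K·y = [17155/15301, -25921/61204, 116551/30602]
step 0: P' = (I − K·H)·P̄ = [5436/15301 -654/15301 -3090/15301; -654/15301 16877/30602 4425/15301; -3090/15301 4425/15301 114538/15301]
step 1: x̄ = F·x = [30737/5564, -222097/15301, -656607/61204]
step 1: P̄ = F·P·Fᵀ + Q = [106515/2782 -60288/1391 -129135/2782; -60288/1391 1077897/15301 987752/15301; -129135/2782 987752/15301 2132001/30602]
step 1: y = z − H·x̄ = [-1165291/30602, -884863/61204]
step 1: S = H·P̄·Hᵀ + R = [12021466/15301 -529743/15301; -529743/15301 3405139/30602]
step 1: K = P̄·Hᵀ·S⁻¹ = [263029575/1319309438 -126132108/659654719; -393220005/1319309438 -125602365/659654719; -372503675/1319309438 2189812/659654719]
step 1: x' = x̄ + K·y = [459733303/659654719, -544824461/1319309438, -16280141/659654719]
step 1: P' = (I − K·H)·P̄ = [231343938/659654719 -31685637/659654719 -151191282/659654719; -31685637/659654719 361534368/659654719 221312393/659654719; -151191282/659654719 221312393/659654719 4597291590/659654719]
step 2: x̄ = F·x = [-1189046999/1319309438, -1415450644/659654719, 472322991/1319309438]
step 2: P̄ = F·P·Fᵀ + Q = [23632585754/659654719 -26243787421/659654719 -28400938415/659654719; -26243787421/659654719 42828852125/659654719 39190619787/659654719; -28400938415/659654719 39190619787/659654719 42803714114/659654719]
step 2: y = z − H·x̄ = [-322544851/659654719, -11867562449/1319309438]
step 2: S = H·P̄·Hᵀ + R = [478434669760/659654719 -22967680866/659654719; -22967680866/659654719 72381504829/659654719]
step 2: K = P̄·Hᵀ·S⁻¹ = [5152252004985/25848603832418 -2469845251975/12924301916209; -7699668406395/25848603832418 -2458361411542/12924301916209; -7297819103285/25848603832418 60196502346/12924301916209]
step 2: x' = x̄ + K·y = [18618237163371/25848603832418, -7472359139631/25848603832418, 5869686776350/12924301916209]
step 2: P' = (I − K·H)·P̄ = [4530746053969/12924301916209 -621505951016/12924301916209 -2979324143660/12924301916209; -621505951016/12924301916209 7078162455379/12924301916209 4318494959625/12924301916209; -2979324143660/12924301916209 4318494959625/12924301916209 90238912823110/12924301916209]

step 0: x' = [17155/15301, -25921/61204, 116551/30602], P' = [5436/15301 -654/15301 -3090/15301; -654/15301 16877/30602 4425/15301; -3090/15301 4425/15301 114538/15301]
step 1: x' = [459733303/659654719, -544824461/1319309438, -16280141/659654719], P' = [231343938/659654719 -31685637/659654719 -151191282/659654719; -31685637/659654719 361534368/659654719 221312393/659654719; -151191282/659654719 221312393/659654719 4597291590/659654719]
step 2: x' = [18618237163371/25848603832418, -7472359139631/25848603832418, 5869686776350/12924301916209], P' = [4530746053969/12924301916209 -621505951016/12924301916209 -2979324143660/12924301916209; -621505951016/12924301916209 7078162455379/12924301916209 4318494959625/12924301916209; -2979324143660/12924301916209 4318494959625/12924301916209 90238912823110/12924301916209]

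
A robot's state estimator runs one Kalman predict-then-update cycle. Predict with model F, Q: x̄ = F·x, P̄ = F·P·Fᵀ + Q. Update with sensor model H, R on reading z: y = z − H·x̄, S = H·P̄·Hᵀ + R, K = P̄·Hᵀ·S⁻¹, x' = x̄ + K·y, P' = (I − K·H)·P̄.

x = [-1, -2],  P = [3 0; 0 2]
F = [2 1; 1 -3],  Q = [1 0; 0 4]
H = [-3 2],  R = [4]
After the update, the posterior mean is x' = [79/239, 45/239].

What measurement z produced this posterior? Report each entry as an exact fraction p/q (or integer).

z = [-1]

x̄ = F·x = [-4, 5]
P̄ = F·P·Fᵀ + Q = [15 0; 0 25]
S = H·P̄·Hᵀ + R = [239]
K = P̄·Hᵀ·S⁻¹ = [-45/239; 50/239]
x' − x̄ = [1035/239, -1150/239] = K·y
y = (KᵀK)⁻¹·Kᵀ·(x' − x̄) = [-23]
z = y + H·x̄ = [-23] + [22] = [-1]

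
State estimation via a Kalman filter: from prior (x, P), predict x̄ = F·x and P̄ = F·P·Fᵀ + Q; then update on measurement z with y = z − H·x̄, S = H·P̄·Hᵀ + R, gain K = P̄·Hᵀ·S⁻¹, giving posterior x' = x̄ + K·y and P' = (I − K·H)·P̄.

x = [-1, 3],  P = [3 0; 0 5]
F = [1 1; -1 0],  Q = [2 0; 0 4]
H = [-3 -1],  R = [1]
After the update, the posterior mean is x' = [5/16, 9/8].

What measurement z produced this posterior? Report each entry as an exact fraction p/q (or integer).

x̄ = F·x = [2, 1]
P̄ = F·P·Fᵀ + Q = [10 -3; -3 7]
S = H·P̄·Hᵀ + R = [80]
K = P̄·Hᵀ·S⁻¹ = [-27/80; 1/40]
x' − x̄ = [-27/16, 1/8] = K·y
y = (KᵀK)⁻¹·Kᵀ·(x' − x̄) = [5]
z = y + H·x̄ = [5] + [-7] = [-2]

z = [-2]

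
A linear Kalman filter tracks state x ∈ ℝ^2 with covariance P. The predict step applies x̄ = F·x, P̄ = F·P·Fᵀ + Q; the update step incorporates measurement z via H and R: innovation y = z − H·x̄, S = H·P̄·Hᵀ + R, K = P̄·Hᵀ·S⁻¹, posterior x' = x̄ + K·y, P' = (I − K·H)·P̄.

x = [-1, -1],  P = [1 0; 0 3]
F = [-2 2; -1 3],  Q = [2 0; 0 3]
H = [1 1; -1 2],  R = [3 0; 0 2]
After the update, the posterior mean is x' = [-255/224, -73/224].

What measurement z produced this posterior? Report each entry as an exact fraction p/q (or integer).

x̄ = F·x = [0, -2]
P̄ = F·P·Fᵀ + Q = [18 20; 20 31]
S = H·P̄·Hᵀ + R = [92 64; 64 64]
K = P̄·Hᵀ·S⁻¹ = [4/7 -51/224; 9/28 75/224]
x' − x̄ = [-255/224, 375/224] = K·y
y = (KᵀK)⁻¹·Kᵀ·(x' − x̄) = [0, 5]
z = y + H·x̄ = [0, 5] + [-2, -4] = [-2, 1]

z = [-2, 1]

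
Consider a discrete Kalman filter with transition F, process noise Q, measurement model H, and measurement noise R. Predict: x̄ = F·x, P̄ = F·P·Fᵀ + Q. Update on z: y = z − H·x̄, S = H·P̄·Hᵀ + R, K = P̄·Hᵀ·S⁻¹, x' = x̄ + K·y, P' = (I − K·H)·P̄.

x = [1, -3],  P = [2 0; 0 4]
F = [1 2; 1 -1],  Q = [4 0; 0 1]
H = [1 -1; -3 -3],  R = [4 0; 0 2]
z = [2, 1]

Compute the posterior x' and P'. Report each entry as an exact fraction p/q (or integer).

x̄ = F·x = [-5, 4]
P̄ = F·P·Fᵀ + Q = [22 -6; -6 7]
y = z − H·x̄ = [11, -2]
S = H·P̄·Hᵀ + R = [45 -45; -45 155]
K = P̄·Hᵀ·S⁻¹ = [218/495 -2/11; -43/99 -8/55]
x' = x̄ + K·y = [103/495, -241/495]
P' = (I − K·H)·P̄ = [466/495 -406/495; -406/495 454/495]

x' = [103/495, -241/495]
P' = [466/495 -406/495; -406/495 454/495]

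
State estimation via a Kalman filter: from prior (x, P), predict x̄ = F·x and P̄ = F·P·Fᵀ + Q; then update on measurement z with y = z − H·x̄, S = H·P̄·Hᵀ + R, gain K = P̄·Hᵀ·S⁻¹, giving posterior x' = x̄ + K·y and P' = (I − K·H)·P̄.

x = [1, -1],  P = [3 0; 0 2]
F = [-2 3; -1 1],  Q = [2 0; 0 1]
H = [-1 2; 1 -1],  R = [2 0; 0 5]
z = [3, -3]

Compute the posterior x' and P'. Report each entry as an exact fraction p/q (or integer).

x̄ = F·x = [-5, -2]
P̄ = F·P·Fᵀ + Q = [32 12; 12 6]
y = z − H·x̄ = [2, 0]
S = H·P̄·Hᵀ + R = [10 -8; -8 19]
K = P̄·Hᵀ·S⁻¹ = [4/63 68/63; 8/21 10/21]
x' = x̄ + K·y = [-307/63, -26/21]
P' = (I − K·H)·P̄ = [688/63 116/21; 116/21 22/7]

x' = [-307/63, -26/21]
P' = [688/63 116/21; 116/21 22/7]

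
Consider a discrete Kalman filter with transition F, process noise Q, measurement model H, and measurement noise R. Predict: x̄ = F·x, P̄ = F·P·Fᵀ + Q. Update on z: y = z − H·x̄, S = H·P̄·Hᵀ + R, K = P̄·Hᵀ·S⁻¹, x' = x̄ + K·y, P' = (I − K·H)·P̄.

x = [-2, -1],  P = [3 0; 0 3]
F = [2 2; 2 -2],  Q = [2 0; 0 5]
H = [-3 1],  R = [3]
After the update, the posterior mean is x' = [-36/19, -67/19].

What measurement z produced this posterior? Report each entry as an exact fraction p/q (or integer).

x̄ = F·x = [-6, -2]
P̄ = F·P·Fᵀ + Q = [26 0; 0 29]
S = H·P̄·Hᵀ + R = [266]
K = P̄·Hᵀ·S⁻¹ = [-39/133; 29/266]
x' − x̄ = [78/19, -29/19] = K·y
y = (KᵀK)⁻¹·Kᵀ·(x' − x̄) = [-14]
z = y + H·x̄ = [-14] + [16] = [2]

z = [2]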